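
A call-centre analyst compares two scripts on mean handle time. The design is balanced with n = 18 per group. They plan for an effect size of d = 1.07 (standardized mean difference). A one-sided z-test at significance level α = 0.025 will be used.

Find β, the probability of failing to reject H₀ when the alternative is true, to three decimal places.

Noncentrality parameter: δ = d·√(n/2) = 1.07 × √(18/2) = 3.2100
One-sided α = 0.025 → critical value z_{0.025} = 1.960.
Power = P(Z > 1.960 − δ) = Φ(1.250) = 0.8944.
Type II error: β = 1 − power = 1 − 0.8944 = 0.1056.

β ≈ 0.106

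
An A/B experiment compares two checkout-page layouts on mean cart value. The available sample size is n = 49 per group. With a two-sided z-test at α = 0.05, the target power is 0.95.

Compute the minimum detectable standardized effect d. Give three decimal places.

Required noncentrality: δ = z_{0.025} + z_{0.05} = 1.960 + 1.645 = 3.605.
(The second rejection-region term Φ(−δ − z_{α/2}) is negligible and dropped.)
δ = d·√(n/2) ⇒ d = δ/√(n/2) = 3.605/√(49/2) = 0.7283.

d ≈ 0.728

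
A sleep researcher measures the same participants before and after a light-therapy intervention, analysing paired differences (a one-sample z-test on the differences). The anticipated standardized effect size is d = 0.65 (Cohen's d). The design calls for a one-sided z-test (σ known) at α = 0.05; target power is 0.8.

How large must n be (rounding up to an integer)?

n = 15

Set Φ(δ − 1.645) = 0.8; then δ − 1.645 = Φ⁻¹(0.8) = 0.842, giving δ = 2.486.
δ = d·√n ⇒ n = (δ/d)² = (2.486 / 0.65)² = 14.63.
Rounding up, n = 15.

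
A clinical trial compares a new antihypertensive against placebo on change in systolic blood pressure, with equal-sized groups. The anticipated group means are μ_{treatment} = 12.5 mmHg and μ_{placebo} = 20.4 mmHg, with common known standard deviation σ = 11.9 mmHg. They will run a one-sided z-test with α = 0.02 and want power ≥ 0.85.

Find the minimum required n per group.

n = 44 per group

Standardized effect: d = |μ_{treatment} − μ_{placebo}| / σ = |12.5 − 20.4| / 11.9 = 0.6639
Set Φ(δ − 2.054) = 0.85; then δ − 2.054 = Φ⁻¹(0.85) = 1.036, giving δ = 3.090.
δ = d·√(n/2) ⇒ n = 2(δ/d)² = 2 × (3.090 / 0.6639)² = 43.33.
Rounding up, n = 44 per group.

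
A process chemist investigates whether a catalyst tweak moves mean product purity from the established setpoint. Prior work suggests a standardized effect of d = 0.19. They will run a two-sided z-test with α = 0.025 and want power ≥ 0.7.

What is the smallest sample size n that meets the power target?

Set Φ(δ − 2.241) = 0.7; then δ − 2.241 = Φ⁻¹(0.7) = 0.524, giving δ = 2.766.
(For δ > 0 the lower-tail rejection region contributes negligibly to power, so the one-term inversion is standard.)
δ = d·√n ⇒ n = (δ/d)² = (2.766 / 0.19)² = 211.90.
Round up to the next whole unit.

n = 212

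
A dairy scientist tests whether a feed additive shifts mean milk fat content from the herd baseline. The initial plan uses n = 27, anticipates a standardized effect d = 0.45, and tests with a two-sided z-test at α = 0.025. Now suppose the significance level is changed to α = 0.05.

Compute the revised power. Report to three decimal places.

Power ≈ 0.647

δ = d·√n = 0.45 × √27 = 2.3383 (unchanged). New critical value: z_{0.025} = 1.960.
Revised power = Φ(δ − 1.960) + Φ(−δ − 1.960) = Φ(0.378) + Φ(-4.298) = 0.6474 + 0.0000 = 0.6474.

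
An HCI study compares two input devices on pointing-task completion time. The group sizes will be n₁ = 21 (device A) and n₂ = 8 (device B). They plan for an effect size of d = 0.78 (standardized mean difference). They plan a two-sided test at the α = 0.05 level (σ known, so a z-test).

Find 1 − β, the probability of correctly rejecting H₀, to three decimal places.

Power ≈ 0.467

Noncentrality parameter: δ = d / √(1/n₁ + 1/n₂) = 0.78 / √(1/21 + 1/8) = 1.8774
Two-sided α = 0.05 → critical value z_{0.025} = 1.960.
Power = Φ(δ − 1.960) + Φ(−δ − 1.960) = Φ(-0.083) + Φ(-3.837) = 0.4671 + 0.0001 = 0.4672.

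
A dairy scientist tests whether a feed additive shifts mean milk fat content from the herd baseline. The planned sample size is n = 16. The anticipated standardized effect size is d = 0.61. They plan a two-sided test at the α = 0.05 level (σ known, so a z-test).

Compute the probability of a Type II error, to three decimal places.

Noncentrality parameter: δ = d·√n = 0.61 × √16 = 2.4400
Critical value for a two-sided test at α = 0.05: z_{α/2} = 1.960.
Power = Φ(δ − 1.960) + Φ(−δ − 1.960) = Φ(0.480) + Φ(-4.400) = 0.6844 + 0.0000 = 0.6844.
Type II error: β = 1 − power = 1 − 0.6844 = 0.3156.

β ≈ 0.316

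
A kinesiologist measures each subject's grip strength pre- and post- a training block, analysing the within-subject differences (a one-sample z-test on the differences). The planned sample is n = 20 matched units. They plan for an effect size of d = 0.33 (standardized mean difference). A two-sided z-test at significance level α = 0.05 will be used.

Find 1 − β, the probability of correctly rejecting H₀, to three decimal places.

Noncentrality parameter: δ = d·√n = 0.33 × √20 = 1.4758
Two-sided α = 0.05 → critical value z_{0.025} = 1.960.
Power = Φ(δ − 1.960) + Φ(−δ − 1.960) = Φ(-0.484) + Φ(-3.436) = 0.3141 + 0.0003 = 0.3144.

Power ≈ 0.314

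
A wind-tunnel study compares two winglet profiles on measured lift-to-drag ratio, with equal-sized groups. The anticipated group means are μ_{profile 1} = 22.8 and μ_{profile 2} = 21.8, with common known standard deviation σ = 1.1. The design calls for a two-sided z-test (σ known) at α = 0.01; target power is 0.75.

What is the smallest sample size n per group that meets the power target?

Standardized effect: d = |μ_{profile 1} − μ_{profile 2}| / σ = |22.8 − 21.8| / 1.1 = 0.9091
For power 0.75 need Φ(δ − z_{0.005}) = 0.75, so δ = z_{0.005} + z_{0.25} = 2.576 + 0.674 = 3.250.
(For δ > 0 the lower-tail rejection region contributes negligibly to power, so the one-term inversion is standard.)
δ = d·√(n/2) ⇒ n = 2(δ/d)² = 2 × (3.250 / 0.9091)² = 25.57.
Round up to the next whole unit.

n = 26 per group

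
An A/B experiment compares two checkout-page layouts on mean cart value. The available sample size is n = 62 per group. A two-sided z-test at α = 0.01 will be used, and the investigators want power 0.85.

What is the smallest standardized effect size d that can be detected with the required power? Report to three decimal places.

d ≈ 0.649

Required noncentrality: δ = z_{0.005} + z_{0.15} = 2.576 + 1.036 = 3.612.
(The second rejection-region term Φ(−δ − z_{α/2}) is negligible and dropped.)
δ = d·√(n/2) ⇒ d = δ/√(n/2) = 3.612/√(62/2) = 0.6488.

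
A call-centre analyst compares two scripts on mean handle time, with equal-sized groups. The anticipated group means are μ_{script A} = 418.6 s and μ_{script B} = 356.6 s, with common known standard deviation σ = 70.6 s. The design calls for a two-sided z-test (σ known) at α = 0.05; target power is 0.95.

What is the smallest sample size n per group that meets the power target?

Standardized effect: d = |μ_{script A} − μ_{script B}| / σ = |418.6 − 356.6| / 70.6 = 0.8782
For power 0.95 need Φ(δ − z_{0.025}) = 0.95, so δ = z_{0.025} + z_{0.05} = 1.960 + 1.645 = 3.605.
(The Φ(−δ − z_{α/2}) term is vanishingly small for δ > 0 and is dropped in the standard sample-size formula.)
δ = d·√(n/2) ⇒ n = 2(δ/d)² = 2 × (3.605 / 0.8782)² = 33.70.
Round up to the next whole unit.

n = 34 per group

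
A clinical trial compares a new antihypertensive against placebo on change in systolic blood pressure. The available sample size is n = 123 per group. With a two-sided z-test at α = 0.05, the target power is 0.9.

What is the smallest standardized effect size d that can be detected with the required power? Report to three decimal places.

d ≈ 0.413

Need Φ(δ − 1.960) = 0.9, so δ = 1.960 + 1.282 = 3.242.
(The second rejection-region term Φ(−δ − z_{α/2}) is negligible and dropped.)
δ = d·√(n/2) ⇒ d = δ/√(n/2) = 3.242/√(123/2) = 0.4133.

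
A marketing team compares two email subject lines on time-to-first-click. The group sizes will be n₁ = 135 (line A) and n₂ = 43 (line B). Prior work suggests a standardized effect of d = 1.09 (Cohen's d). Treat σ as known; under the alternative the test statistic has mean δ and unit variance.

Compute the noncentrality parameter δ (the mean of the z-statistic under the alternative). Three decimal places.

The noncentrality parameter scales effect size by the design's sample-size factor: δ = d / √(1/n₁ + 1/n₂) = 1.09 / √(1/135 + 1/43) = 6.2247

δ ≈ 6.225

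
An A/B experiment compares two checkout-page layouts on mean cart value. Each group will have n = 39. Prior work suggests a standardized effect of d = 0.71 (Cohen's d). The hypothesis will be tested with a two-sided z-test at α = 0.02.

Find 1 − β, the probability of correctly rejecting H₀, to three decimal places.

Noncentrality parameter: λ = d·√(n/2) = 0.71 × √(39/2) = 3.1353
Two-sided α = 0.02 → critical value z_{0.01} = 2.326.
Power = Φ(λ − 2.326) + Φ(−λ − 2.326) = Φ(0.809) + Φ(-5.462) = 0.7907 + 0.0000 = 0.7907.

Power ≈ 0.791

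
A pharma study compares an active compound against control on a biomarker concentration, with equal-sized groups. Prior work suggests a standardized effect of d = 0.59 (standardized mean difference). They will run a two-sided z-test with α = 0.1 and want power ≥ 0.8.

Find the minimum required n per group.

Set Φ(δ − 1.645) = 0.8; then δ − 1.645 = Φ⁻¹(0.8) = 0.842, giving δ = 2.486.
(The Φ(−δ − z_{α/2}) term is vanishingly small for δ > 0 and is dropped in the standard sample-size formula.)
δ = d·√(n/2) ⇒ n = 2(δ/d)² = 2 × (2.486 / 0.59)² = 35.52.
Rounding up, n = 36 per group.

n = 36 per group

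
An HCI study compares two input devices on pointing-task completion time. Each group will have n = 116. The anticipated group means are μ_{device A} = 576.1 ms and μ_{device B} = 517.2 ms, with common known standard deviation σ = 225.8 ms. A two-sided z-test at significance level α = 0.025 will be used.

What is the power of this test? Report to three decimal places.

Standardized effect: d = |μ_{device A} − μ_{device B}| / σ = |576.1 − 517.2| / 225.8 = 0.2609
Noncentrality parameter: δ = d·√(n/2) = 0.2609 × √(116/2) = 1.9866
Two-sided α = 0.025 → critical value z_{0.0125} = 2.241.
Power = Φ(δ − 2.241) + Φ(−δ − 2.241) = Φ(-0.255) + Φ(-4.228) = 0.3994 + 0.0000 = 0.3994.

Power ≈ 0.399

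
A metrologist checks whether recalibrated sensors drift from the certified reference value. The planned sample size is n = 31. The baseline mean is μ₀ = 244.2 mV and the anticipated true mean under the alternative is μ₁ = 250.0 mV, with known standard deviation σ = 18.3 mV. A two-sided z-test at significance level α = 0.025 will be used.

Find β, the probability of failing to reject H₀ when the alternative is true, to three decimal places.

β ≈ 0.683

Standardized effect: d = |μ₁ − μ₀| / σ = |250.0 − 244.2| / 18.3 = 0.3169
Noncentrality parameter: δ = d·√n = 0.3169 × √31 = 1.7646
Critical value for a two-sided test at α = 0.025: z_{α/2} = 2.241.
Power = Φ(δ − 2.241) + Φ(−δ − 2.241) = Φ(-0.477) + Φ(-4.006) = 0.3168 + 0.0000 = 0.3168.
Type II error: β = 1 − power = 1 − 0.3168 = 0.6832.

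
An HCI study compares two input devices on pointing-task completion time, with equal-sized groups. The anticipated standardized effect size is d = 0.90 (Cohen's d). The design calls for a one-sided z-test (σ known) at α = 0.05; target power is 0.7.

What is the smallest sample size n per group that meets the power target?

For power 0.7 need Φ(δ − z_{0.05}) = 0.7, so δ = z_{0.05} + z_{0.30} = 1.645 + 0.524 = 2.169.
δ = d·√(n/2) ⇒ n = 2(δ/d)² = 2 × (2.169 / 0.90)² = 11.62.
Round up to the next whole unit.

n = 12 per group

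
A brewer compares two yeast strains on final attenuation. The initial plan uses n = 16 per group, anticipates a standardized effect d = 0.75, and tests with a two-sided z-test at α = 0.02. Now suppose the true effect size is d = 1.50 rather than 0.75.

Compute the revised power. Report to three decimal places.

With d = 1.50: δ = d·√(n/2) = 1.50 × √(16/2) = 4.2426. Critical value z_{0.01} = 2.326.
Revised power = Φ(δ − 2.326) + Φ(−δ − 2.326) = Φ(1.916) + Φ(-6.569) = 0.9723 + 0.0000 = 0.9723.

Power ≈ 0.972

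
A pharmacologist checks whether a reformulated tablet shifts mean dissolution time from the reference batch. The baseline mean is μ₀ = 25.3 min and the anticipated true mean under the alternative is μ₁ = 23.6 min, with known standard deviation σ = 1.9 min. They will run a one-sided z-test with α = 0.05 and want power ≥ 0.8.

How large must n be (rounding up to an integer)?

n = 8

Standardized effect: d = |μ₁ − μ₀| / σ = |23.6 − 25.3| / 1.9 = 0.8947
For power 0.8 need Φ(δ − z_{0.05}) = 0.8, so δ = z_{0.05} + z_{0.20} = 1.645 + 0.842 = 2.486.
δ = d·√n ⇒ n = (δ/d)² = (2.486 / 0.8947)² = 7.72.
Rounding up, n = 8.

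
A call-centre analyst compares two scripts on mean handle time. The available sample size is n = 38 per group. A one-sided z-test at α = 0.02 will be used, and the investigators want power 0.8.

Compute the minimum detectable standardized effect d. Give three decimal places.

Required noncentrality: δ = z_{0.02} + z_{0.20} = 2.054 + 0.842 = 2.895.
δ = d·√(n/2) ⇒ d = δ/√(n/2) = 2.895/√(38/2) = 0.6642.

d ≈ 0.664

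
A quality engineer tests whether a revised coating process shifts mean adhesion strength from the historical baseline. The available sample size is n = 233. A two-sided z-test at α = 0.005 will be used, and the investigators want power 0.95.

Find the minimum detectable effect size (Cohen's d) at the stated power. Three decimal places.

d ≈ 0.292

Need Φ(δ − 2.807) = 0.95, so δ = 2.807 + 1.645 = 4.452.
(The second rejection-region term Φ(−δ − z_{α/2}) is negligible and dropped.)
δ = d·√n ⇒ d = δ/√n = 4.452/√233 = 0.2917.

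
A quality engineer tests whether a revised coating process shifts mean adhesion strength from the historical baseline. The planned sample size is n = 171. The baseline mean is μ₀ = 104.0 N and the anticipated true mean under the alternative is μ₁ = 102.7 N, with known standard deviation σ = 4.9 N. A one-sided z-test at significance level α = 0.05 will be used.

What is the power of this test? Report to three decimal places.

Standardized effect: d = |μ₁ − μ₀| / σ = |102.7 − 104.0| / 4.9 = 0.2653
Noncentrality parameter: λ = d·√n = 0.2653 × √171 = 3.4693
One-sided α = 0.05 → critical value z_{0.05} = 1.645.
Power = Φ(λ − 1.645) = Φ(1.824) = 0.9660.

Power ≈ 0.966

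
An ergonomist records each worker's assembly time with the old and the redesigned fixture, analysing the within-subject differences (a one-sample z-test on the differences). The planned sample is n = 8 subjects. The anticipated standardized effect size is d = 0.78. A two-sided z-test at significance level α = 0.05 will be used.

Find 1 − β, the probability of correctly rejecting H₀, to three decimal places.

Noncentrality parameter: δ = d·√n = 0.78 × √8 = 2.2062
Critical value for a two-sided test at α = 0.05: z_{α/2} = 1.960.
Power = Φ(δ − 1.960) + Φ(−δ − 1.960) = Φ(0.246) + Φ(-4.166) = 0.5972 + 0.0000 = 0.5973.

Power ≈ 0.597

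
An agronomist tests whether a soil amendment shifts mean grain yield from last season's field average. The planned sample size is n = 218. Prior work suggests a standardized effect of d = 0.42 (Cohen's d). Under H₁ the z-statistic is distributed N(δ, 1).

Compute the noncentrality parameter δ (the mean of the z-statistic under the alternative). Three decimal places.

δ = d·√n = 0.42 × √218 = 6.2012

δ ≈ 6.201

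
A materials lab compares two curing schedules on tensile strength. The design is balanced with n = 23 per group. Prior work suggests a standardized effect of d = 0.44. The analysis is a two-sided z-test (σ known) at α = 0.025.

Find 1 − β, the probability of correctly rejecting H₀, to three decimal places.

Noncentrality parameter: δ = d·√(n/2) = 0.44 × √(23/2) = 1.4921
Two-sided α = 0.025 → critical value z_{0.0125} = 2.241.
Power = Φ(δ − 2.241) + Φ(−δ − 2.241) = Φ(-0.749) + Φ(-3.734) = 0.2268 + 0.0001 = 0.2269.

Power ≈ 0.227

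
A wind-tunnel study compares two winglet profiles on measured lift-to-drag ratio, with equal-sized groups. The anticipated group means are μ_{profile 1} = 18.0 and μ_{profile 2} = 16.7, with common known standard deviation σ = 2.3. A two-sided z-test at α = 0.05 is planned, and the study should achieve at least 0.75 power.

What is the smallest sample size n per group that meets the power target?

Standardized effect: d = |μ_{profile 1} − μ_{profile 2}| / σ = |18.0 − 16.7| / 2.3 = 0.5652
Set Φ(δ − 1.960) = 0.75; then δ − 1.960 = Φ⁻¹(0.75) = 0.674, giving δ = 2.634.
(The Φ(−δ − z_{α/2}) term is vanishingly small for δ > 0 and is dropped in the standard sample-size formula.)
δ = d·√(n/2) ⇒ n = 2(δ/d)² = 2 × (2.634 / 0.5652)² = 43.45.
Round up to the next whole unit.

n = 44 per group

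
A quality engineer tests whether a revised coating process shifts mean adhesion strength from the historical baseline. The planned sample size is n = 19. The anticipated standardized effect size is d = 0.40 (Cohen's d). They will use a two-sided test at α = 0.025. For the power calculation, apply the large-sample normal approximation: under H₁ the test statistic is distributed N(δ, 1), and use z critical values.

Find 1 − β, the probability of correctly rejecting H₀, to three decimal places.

Power ≈ 0.309

Noncentrality parameter: δ = d·√n = 0.40 × √19 = 1.7436
Critical value for a two-sided test at α = 0.025: z_{α/2} = 2.241.
Power = Φ(δ − 2.241) + Φ(−δ − 2.241) = Φ(-0.498) + Φ(-3.985) = 0.3093 + 0.0000 = 0.3093.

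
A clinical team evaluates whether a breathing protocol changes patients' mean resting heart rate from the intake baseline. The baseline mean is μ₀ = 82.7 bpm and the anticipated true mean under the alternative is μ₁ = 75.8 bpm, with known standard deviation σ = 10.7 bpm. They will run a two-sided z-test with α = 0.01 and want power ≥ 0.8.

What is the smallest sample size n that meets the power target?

n = 29

Standardized effect: d = |μ₁ − μ₀| / σ = |75.8 − 82.7| / 10.7 = 0.6449
Set Φ(δ − 2.576) = 0.8; then δ − 2.576 = Φ⁻¹(0.8) = 0.842, giving δ = 3.417.
(The Φ(−δ − z_{α/2}) term is vanishingly small for δ > 0 and is dropped in the standard sample-size formula.)
δ = d·√n ⇒ n = (δ/d)² = (3.417 / 0.6449)² = 28.08.
Round up to the next whole unit.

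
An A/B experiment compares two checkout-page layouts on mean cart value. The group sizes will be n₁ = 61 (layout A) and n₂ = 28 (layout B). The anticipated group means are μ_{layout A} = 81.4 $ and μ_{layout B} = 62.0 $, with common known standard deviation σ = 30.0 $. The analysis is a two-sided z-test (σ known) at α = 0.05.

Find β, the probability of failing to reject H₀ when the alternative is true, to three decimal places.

Standardized effect: d = |μ_{layout A} − μ_{layout B}| / σ = |81.4 − 62.0| / 30.0 = 0.6467
Noncentrality parameter: λ = d / √(1/n₁ + 1/n₂) = 0.6467 / √(1/61 + 1/28) = 2.8329
Critical value for a two-sided test at α = 0.05: z_{α/2} = 1.960.
Power = Φ(λ − 1.960) + Φ(−λ − 1.960) = Φ(0.873) + Φ(-4.793) = 0.8086 + 0.0000 = 0.8086.
Type II error: β = 1 − power = 1 − 0.8086 = 0.1914.

β ≈ 0.191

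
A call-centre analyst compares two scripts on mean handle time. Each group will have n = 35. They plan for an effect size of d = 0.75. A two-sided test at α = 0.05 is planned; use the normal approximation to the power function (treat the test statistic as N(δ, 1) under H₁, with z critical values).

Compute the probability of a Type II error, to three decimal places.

β ≈ 0.119

Noncentrality parameter: λ = d·√(n/2) = 0.75 × √(35/2) = 3.1375
Two-sided α = 0.05 → critical value z_{0.025} = 1.960.
Power = Φ(λ − 1.960) + Φ(−λ − 1.960) = Φ(1.178) + Φ(-5.097) = 0.8805 + 0.0000 = 0.8805.
Type II error: β = 1 − power = 1 − 0.8805 = 0.1195.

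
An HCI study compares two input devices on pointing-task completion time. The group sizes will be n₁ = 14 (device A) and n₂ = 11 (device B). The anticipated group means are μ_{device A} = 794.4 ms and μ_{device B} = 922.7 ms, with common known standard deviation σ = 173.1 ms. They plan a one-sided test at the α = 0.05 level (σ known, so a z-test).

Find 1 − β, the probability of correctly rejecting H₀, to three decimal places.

Power ≈ 0.577

Standardized effect: d = |μ_{device A} − μ_{device B}| / σ = |794.4 − 922.7| / 173.1 = 0.7412
Noncentrality parameter: λ = d / √(1/n₁ + 1/n₂) = 0.7412 / √(1/14 + 1/11) = 1.8396
Critical value for a one-sided test at α = 0.05: z_α = 1.645.
Power = Φ(λ − 1.645) = Φ(0.195) = 0.5772.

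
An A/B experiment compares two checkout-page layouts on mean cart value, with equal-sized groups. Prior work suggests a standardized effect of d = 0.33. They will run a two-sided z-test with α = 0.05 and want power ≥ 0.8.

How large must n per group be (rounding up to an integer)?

n = 145 per group

For power 0.8 need Φ(δ − z_{0.025}) = 0.8, so δ = z_{0.025} + z_{0.20} = 1.960 + 0.842 = 2.802.
(Ignoring the negligible lower-tail rejection probability gives the usual closed-form inversion.)
δ = d·√(n/2) ⇒ n = 2(δ/d)² = 2 × (2.802 / 0.33)² = 144.15.
Rounding up, n = 145 per group.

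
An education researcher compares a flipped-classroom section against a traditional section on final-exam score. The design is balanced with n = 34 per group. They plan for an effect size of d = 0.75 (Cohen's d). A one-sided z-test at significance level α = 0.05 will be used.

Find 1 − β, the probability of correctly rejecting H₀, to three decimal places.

Power ≈ 0.926

Noncentrality parameter: δ = d·√(n/2) = 0.75 × √(34/2) = 3.0923
One-sided α = 0.05 → critical value z_{0.05} = 1.645.
Power = Φ(δ − 1.645) = Φ(1.447) = 0.9261.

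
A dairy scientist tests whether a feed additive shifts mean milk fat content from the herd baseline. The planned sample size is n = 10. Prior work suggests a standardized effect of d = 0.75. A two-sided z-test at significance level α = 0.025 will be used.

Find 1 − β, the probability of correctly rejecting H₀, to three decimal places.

Noncentrality parameter: δ = d·√n = 0.75 × √10 = 2.3717
Two-sided α = 0.025 → critical value z_{0.0125} = 2.241.
Power = Φ(δ − 2.241) + Φ(−δ − 2.241) = Φ(0.130) + Φ(-4.613) = 0.5518 + 0.0000 = 0.5518.

Power ≈ 0.552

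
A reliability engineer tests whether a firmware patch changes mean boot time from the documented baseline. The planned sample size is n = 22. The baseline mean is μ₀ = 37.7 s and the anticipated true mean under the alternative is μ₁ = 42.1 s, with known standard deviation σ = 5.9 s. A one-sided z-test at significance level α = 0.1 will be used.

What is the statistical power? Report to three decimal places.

Power ≈ 0.987

Standardized effect: d = |μ₁ − μ₀| / σ = |42.1 − 37.7| / 5.9 = 0.7458
Noncentrality parameter: δ = d·√n = 0.7458 × √22 = 3.4979
Critical value for a one-sided test at α = 0.1: z_α = 1.282.
Power = P(Z > 1.282 − δ) = Φ(2.216) = 0.9867.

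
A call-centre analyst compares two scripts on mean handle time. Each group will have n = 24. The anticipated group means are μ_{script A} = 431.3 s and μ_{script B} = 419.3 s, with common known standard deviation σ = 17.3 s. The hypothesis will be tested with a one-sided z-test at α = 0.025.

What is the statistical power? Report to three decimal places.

Standardized effect: d = |μ_{script A} − μ_{script B}| / σ = |431.3 − 419.3| / 17.3 = 0.6936
Noncentrality parameter: λ = d·√(n/2) = 0.6936 × √(24/2) = 2.4028
One-sided α = 0.025 → critical value z_{0.025} = 1.960.
Power = Φ(λ − 1.960) = Φ(0.443) = 0.6711.

Power ≈ 0.671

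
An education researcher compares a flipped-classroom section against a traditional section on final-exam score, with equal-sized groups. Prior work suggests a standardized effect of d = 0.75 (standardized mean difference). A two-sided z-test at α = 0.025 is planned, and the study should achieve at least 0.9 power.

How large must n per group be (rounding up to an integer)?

n = 45 per group

Set Φ(δ − 2.241) = 0.9; then δ − 2.241 = Φ⁻¹(0.9) = 1.282, giving δ = 3.523.
(Ignoring the negligible lower-tail rejection probability gives the usual closed-form inversion.)
δ = d·√(n/2) ⇒ n = 2(δ/d)² = 2 × (3.523 / 0.75)² = 44.13.
Rounding up, n = 45 per group.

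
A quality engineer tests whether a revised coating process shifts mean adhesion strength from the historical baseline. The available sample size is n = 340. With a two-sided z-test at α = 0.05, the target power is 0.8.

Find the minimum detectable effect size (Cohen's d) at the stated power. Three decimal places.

Need Φ(δ − 1.960) = 0.8, so δ = 1.960 + 0.842 = 2.802.
(The second rejection-region term Φ(−δ − z_{α/2}) is negligible and dropped.)
δ = d·√n ⇒ d = δ/√n = 2.802/√340 = 0.1519.

d ≈ 0.152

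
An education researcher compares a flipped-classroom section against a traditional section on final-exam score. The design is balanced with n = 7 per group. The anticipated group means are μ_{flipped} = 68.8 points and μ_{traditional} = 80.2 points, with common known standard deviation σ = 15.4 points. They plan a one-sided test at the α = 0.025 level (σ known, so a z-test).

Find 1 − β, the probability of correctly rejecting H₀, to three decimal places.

Power ≈ 0.283

Standardized effect: d = |μ_{flipped} − μ_{traditional}| / σ = |68.8 − 80.2| / 15.4 = 0.7403
Noncentrality parameter: δ = d·√(n/2) = 0.7403 × √(7/2) = 1.3849
One-sided α = 0.025 → critical value z_{0.025} = 1.960.
Power = Φ(δ − 1.960) = Φ(-0.575) = 0.2826.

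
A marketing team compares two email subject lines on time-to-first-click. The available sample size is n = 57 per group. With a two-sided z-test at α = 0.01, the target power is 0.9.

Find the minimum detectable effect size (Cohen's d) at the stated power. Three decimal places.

Need Φ(δ − 2.576) = 0.9, so δ = 2.576 + 1.282 = 3.857.
(Lower-tail contribution to power is negligible for δ > 0.)
δ = d·√(n/2) ⇒ d = δ/√(n/2) = 3.857/√(57/2) = 0.7226.

d ≈ 0.723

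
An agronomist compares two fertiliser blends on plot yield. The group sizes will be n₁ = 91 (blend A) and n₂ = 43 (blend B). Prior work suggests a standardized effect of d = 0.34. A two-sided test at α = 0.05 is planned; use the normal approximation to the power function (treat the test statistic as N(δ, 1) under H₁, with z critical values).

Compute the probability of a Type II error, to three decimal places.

Noncentrality parameter: δ = d / √(1/n₁ + 1/n₂) = 0.34 / √(1/91 + 1/43) = 1.8373
Two-sided α = 0.05 → critical value z_{0.025} = 1.960.
Power = Φ(δ − 1.960) + Φ(−δ − 1.960) = Φ(-0.123) + Φ(-3.797) = 0.4512 + 0.0001 = 0.4513.
Type II error: β = 1 − power = 1 − 0.4513 = 0.5487.

β ≈ 0.549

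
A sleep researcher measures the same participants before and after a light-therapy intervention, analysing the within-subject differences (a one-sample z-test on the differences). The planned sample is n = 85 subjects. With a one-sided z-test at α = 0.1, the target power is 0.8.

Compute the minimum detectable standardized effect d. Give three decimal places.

d ≈ 0.230

Required noncentrality: δ = z_{0.1} + z_{0.20} = 1.282 + 0.842 = 2.123.
δ = d·√n ⇒ d = δ/√n = 2.123/√85 = 0.2303.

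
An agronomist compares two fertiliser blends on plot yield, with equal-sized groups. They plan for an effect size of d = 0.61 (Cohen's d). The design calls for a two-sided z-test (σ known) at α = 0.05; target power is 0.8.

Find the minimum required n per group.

For power 0.8 need Φ(δ − z_{0.025}) = 0.8, so δ = z_{0.025} + z_{0.20} = 1.960 + 0.842 = 2.802.
(The Φ(−δ − z_{α/2}) term is vanishingly small for δ > 0 and is dropped in the standard sample-size formula.)
δ = d·√(n/2) ⇒ n = 2(δ/d)² = 2 × (2.802 / 0.61)² = 42.19.
Rounding up, n = 43 per group.

n = 43 per group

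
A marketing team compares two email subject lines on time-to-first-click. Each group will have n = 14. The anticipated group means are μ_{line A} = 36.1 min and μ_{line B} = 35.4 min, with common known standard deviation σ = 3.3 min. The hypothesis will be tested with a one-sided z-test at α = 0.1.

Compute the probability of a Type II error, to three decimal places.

β ≈ 0.764

Standardized effect: d = |μ_{line A} − μ_{line B}| / σ = |36.1 − 35.4| / 3.3 = 0.2121
Noncentrality parameter: δ = d·√(n/2) = 0.2121 × √(14/2) = 0.5612
One-sided α = 0.1 → critical value z_{0.1} = 1.282.
Power = Φ(δ − 1.282) = Φ(-0.720) = 0.2357.
Type II error: β = 1 − power = 1 − 0.2357 = 0.7643.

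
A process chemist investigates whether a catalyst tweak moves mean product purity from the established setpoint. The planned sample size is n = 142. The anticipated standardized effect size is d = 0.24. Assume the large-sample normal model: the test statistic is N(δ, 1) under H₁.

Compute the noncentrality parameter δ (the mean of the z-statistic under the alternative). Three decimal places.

δ ≈ 2.860

δ = d·√n = 0.24 × √142 = 2.8599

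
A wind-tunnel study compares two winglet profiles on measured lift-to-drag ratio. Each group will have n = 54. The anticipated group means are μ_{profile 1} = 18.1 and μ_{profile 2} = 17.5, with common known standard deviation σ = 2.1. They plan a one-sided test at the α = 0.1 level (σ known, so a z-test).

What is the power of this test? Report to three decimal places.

Standardized effect: d = |μ_{profile 1} − μ_{profile 2}| / σ = |18.1 − 17.5| / 2.1 = 0.2857
Noncentrality parameter: δ = d·√(n/2) = 0.2857 × √(54/2) = 1.4846
One-sided α = 0.1 → critical value z_{0.1} = 1.282.
Power = P(Z > 1.282 − δ) = Φ(0.203) = 0.5805.

Power ≈ 0.580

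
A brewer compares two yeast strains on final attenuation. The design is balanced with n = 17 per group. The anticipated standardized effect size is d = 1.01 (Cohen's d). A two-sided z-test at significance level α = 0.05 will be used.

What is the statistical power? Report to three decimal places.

Noncentrality parameter: δ = d·√(n/2) = 1.01 × √(17/2) = 2.9446
Two-sided α = 0.05 → critical value z_{0.025} = 1.960.
Power = Φ(δ − 1.960) + Φ(−δ − 1.960) = Φ(0.985) + Φ(-4.905) = 0.8376 + 0.0000 = 0.8376.

Power ≈ 0.838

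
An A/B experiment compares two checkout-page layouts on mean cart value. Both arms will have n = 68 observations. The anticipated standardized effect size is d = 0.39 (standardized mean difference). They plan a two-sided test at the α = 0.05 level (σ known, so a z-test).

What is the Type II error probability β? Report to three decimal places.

Noncentrality parameter: δ = d·√(n/2) = 0.39 × √(68/2) = 2.2741
Critical value for a two-sided test at α = 0.05: z_{α/2} = 1.960.
Power = Φ(δ − 1.960) + Φ(−δ − 1.960) = Φ(0.314) + Φ(-4.234) = 0.6233 + 0.0000 = 0.6233.
Type II error: β = 1 − power = 1 − 0.6233 = 0.3767.

β ≈ 0.377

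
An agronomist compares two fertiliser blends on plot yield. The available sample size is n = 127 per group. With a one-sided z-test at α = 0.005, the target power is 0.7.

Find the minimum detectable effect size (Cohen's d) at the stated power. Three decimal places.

Required noncentrality: δ = z_{0.005} + z_{0.30} = 2.576 + 0.524 = 3.100.
δ = d·√(n/2) ⇒ d = δ/√(n/2) = 3.100/√(127/2) = 0.3891.

d ≈ 0.389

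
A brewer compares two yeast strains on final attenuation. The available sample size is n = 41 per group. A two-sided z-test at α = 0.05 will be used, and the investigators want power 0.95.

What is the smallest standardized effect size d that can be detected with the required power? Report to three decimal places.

Required noncentrality: δ = z_{0.025} + z_{0.05} = 1.960 + 1.645 = 3.605.
(Lower-tail contribution to power is negligible for δ > 0.)
δ = d·√(n/2) ⇒ d = δ/√(n/2) = 3.605/√(41/2) = 0.7962.

d ≈ 0.796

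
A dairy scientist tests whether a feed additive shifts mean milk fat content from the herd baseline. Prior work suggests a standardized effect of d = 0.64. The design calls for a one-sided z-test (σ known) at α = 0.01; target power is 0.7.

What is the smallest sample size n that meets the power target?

Set Φ(δ − 2.326) = 0.7; then δ − 2.326 = Φ⁻¹(0.7) = 0.524, giving δ = 2.851.
δ = d·√n ⇒ n = (δ/d)² = (2.851 / 0.64)² = 19.84.
Rounding up, n = 20.

n = 20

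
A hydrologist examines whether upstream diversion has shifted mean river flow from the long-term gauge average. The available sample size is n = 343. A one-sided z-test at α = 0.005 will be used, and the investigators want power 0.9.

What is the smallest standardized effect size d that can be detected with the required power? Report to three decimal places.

d ≈ 0.208

Need Φ(δ − 2.576) = 0.9, so δ = 2.576 + 1.282 = 3.857.
δ = d·√n ⇒ d = δ/√n = 3.857/√343 = 0.2083.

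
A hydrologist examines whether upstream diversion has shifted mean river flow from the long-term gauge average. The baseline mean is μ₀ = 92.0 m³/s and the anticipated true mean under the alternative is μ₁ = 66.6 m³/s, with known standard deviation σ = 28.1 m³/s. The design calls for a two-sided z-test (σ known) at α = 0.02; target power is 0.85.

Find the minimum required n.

n = 14

Standardized effect: d = |μ₁ − μ₀| / σ = |66.6 − 92.0| / 28.1 = 0.9039
Set Φ(δ − 2.326) = 0.85; then δ − 2.326 = Φ⁻¹(0.85) = 1.036, giving δ = 3.363.
(For δ > 0 the lower-tail rejection region contributes negligibly to power, so the one-term inversion is standard.)
δ = d·√n ⇒ n = (δ/d)² = (3.363 / 0.9039)² = 13.84.
Round up to the next whole unit.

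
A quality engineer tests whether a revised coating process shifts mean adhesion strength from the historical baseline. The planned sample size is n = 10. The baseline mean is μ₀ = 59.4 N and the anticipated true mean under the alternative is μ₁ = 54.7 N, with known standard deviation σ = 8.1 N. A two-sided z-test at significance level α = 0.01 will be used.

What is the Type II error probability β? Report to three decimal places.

Standardized effect: d = |μ₁ − μ₀| / σ = |54.7 − 59.4| / 8.1 = 0.5802
Noncentrality parameter: δ = d·√n = 0.5802 × √10 = 1.8349
Critical value for a two-sided test at α = 0.01: z_{α/2} = 2.576.
Power = Φ(δ − 2.576) + Φ(−δ − 2.576) = Φ(-0.741) + Φ(-4.411) = 0.2294 + 0.0000 = 0.2294.
Type II error: β = 1 − power = 1 − 0.2294 = 0.7706.

β ≈ 0.771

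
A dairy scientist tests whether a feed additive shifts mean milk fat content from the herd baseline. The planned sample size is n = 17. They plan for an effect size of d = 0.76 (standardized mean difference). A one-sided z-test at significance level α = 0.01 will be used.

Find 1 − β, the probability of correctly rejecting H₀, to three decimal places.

Noncentrality parameter: δ = d·√n = 0.76 × √17 = 3.1336
One-sided α = 0.01 → critical value z_{0.01} = 2.326.
Power = P(Z > 2.326 − δ) = Φ(0.807) = 0.7902.

Power ≈ 0.790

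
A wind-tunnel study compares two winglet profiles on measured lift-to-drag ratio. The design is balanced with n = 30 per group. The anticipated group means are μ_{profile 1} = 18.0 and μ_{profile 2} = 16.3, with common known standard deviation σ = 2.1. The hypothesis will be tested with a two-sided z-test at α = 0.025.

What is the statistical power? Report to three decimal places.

Standardized effect: d = |μ_{profile 1} − μ_{profile 2}| / σ = |18.0 − 16.3| / 2.1 = 0.8095
Noncentrality parameter: δ = d·√(n/2) = 0.8095 × √(30/2) = 3.1353
Two-sided α = 0.025 → critical value z_{0.0125} = 2.241.
Power = Φ(δ − 2.241) + Φ(−δ − 2.241) = Φ(0.894) + Φ(-5.377) = 0.8143 + 0.0000 = 0.8143.

Power ≈ 0.814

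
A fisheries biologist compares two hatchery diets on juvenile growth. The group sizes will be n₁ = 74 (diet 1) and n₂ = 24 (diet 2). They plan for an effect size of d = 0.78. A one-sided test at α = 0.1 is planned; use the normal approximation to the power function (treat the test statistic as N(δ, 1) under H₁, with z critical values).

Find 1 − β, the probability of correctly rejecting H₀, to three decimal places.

Noncentrality parameter: δ = d / √(1/n₁ + 1/n₂) = 0.78 / √(1/74 + 1/24) = 3.3205
Critical value for a one-sided test at α = 0.1: z_α = 1.282.
Power = Φ(δ − 1.282) = Φ(2.039) = 0.9793.

Power ≈ 0.979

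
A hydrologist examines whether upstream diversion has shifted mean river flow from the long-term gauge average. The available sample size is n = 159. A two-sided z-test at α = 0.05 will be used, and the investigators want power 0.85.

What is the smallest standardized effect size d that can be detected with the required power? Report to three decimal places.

d ≈ 0.238

Required noncentrality: δ = z_{0.025} + z_{0.15} = 1.960 + 1.036 = 2.996.
(The second rejection-region term Φ(−δ − z_{α/2}) is negligible and dropped.)
δ = d·√n ⇒ d = δ/√n = 2.996/√159 = 0.2376.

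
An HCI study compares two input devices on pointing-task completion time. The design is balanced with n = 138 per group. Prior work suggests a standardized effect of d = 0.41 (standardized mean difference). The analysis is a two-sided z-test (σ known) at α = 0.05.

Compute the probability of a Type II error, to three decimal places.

Noncentrality parameter: δ = d·√(n/2) = 0.41 × √(138/2) = 3.4057
Two-sided α = 0.05 → critical value z_{0.025} = 1.960.
Power = Φ(δ − 1.960) + Φ(−δ − 1.960) = Φ(1.446) + Φ(-5.366) = 0.9259 + 0.0000 = 0.9259.
Type II error: β = 1 − power = 1 − 0.9259 = 0.0741.

β ≈ 0.074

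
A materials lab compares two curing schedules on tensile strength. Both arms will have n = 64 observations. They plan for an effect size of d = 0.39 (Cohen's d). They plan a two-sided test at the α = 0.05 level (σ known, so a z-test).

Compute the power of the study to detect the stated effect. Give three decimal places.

Power ≈ 0.597

Noncentrality parameter: δ = d·√(n/2) = 0.39 × √(64/2) = 2.2062
Critical value for a two-sided test at α = 0.05: z_{α/2} = 1.960.
Power = Φ(δ − 1.960) + Φ(−δ − 1.960) = Φ(0.246) + Φ(-4.166) = 0.5972 + 0.0000 = 0.5973.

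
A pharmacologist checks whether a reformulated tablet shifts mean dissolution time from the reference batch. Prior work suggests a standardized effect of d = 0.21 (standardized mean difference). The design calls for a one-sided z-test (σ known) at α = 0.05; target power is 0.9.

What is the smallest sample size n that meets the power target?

For power 0.9 need Φ(δ − z_{0.05}) = 0.9, so δ = z_{0.05} + z_{0.10} = 1.645 + 1.282 = 2.926.
δ = d·√n ⇒ n = (δ/d)² = (2.926 / 0.21)² = 194.19.
Rounding up, n = 195.

n = 195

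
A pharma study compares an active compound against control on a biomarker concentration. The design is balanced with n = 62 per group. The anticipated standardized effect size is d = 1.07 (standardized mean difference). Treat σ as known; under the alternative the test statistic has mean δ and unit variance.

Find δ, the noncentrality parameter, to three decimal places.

δ = d·√(n/2) = 1.07 × √(62/2) = 5.9575

δ ≈ 5.958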